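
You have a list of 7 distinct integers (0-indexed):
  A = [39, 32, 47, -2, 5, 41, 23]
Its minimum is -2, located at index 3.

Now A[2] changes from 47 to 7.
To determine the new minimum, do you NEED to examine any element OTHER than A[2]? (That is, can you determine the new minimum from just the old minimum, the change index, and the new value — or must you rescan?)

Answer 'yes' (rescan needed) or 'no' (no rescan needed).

Answer: no

Derivation:
Old min = -2 at index 3
Change at index 2: 47 -> 7
Index 2 was NOT the min. New min = min(-2, 7). No rescan of other elements needed.
Needs rescan: no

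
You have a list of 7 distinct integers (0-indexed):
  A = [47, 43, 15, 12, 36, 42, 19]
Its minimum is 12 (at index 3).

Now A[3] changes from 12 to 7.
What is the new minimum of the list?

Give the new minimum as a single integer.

Answer: 7

Derivation:
Old min = 12 (at index 3)
Change: A[3] 12 -> 7
Changed element WAS the min. Need to check: is 7 still <= all others?
  Min of remaining elements: 15
  New min = min(7, 15) = 7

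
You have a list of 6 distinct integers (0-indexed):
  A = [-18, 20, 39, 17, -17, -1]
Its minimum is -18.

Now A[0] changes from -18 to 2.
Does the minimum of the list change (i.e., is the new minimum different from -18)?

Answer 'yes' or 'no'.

Old min = -18
Change: A[0] -18 -> 2
Changed element was the min; new min must be rechecked.
New min = -17; changed? yes

Answer: yes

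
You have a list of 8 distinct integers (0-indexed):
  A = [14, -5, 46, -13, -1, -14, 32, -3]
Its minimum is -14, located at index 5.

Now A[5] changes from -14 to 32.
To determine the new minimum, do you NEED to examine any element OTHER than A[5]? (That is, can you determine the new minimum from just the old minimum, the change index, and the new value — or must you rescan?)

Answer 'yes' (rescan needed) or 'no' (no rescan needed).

Old min = -14 at index 5
Change at index 5: -14 -> 32
Index 5 WAS the min and new value 32 > old min -14. Must rescan other elements to find the new min.
Needs rescan: yes

Answer: yes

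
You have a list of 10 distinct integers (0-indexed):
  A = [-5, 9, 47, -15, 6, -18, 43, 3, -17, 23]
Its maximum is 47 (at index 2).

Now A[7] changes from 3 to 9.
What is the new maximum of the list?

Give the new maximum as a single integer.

Old max = 47 (at index 2)
Change: A[7] 3 -> 9
Changed element was NOT the old max.
  New max = max(old_max, new_val) = max(47, 9) = 47

Answer: 47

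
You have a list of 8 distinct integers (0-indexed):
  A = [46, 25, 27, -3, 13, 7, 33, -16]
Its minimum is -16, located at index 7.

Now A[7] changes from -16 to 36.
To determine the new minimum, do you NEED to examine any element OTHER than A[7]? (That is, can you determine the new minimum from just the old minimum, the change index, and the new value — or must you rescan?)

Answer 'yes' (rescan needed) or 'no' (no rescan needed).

Old min = -16 at index 7
Change at index 7: -16 -> 36
Index 7 WAS the min and new value 36 > old min -16. Must rescan other elements to find the new min.
Needs rescan: yes

Answer: yes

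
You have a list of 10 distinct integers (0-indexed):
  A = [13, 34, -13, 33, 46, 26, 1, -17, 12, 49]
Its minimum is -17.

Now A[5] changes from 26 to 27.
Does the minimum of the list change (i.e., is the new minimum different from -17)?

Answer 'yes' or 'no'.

Old min = -17
Change: A[5] 26 -> 27
Changed element was NOT the min; min changes only if 27 < -17.
New min = -17; changed? no

Answer: no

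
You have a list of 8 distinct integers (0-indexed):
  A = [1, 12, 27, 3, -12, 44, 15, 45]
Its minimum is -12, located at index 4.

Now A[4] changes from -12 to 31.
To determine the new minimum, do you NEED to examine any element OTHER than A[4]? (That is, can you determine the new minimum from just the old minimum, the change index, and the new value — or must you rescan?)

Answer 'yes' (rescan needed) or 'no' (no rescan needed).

Answer: yes

Derivation:
Old min = -12 at index 4
Change at index 4: -12 -> 31
Index 4 WAS the min and new value 31 > old min -12. Must rescan other elements to find the new min.
Needs rescan: yes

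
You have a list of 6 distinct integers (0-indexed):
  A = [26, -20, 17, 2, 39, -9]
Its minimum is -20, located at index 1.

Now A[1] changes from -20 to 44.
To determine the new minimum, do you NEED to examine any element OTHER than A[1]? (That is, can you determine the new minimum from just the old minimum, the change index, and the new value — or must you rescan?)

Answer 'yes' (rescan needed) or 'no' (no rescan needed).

Old min = -20 at index 1
Change at index 1: -20 -> 44
Index 1 WAS the min and new value 44 > old min -20. Must rescan other elements to find the new min.
Needs rescan: yes

Answer: yes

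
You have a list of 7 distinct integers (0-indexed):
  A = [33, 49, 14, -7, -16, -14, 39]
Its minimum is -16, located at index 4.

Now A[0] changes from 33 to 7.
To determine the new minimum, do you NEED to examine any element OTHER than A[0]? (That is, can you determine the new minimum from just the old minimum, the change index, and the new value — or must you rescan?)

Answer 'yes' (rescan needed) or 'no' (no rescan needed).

Old min = -16 at index 4
Change at index 0: 33 -> 7
Index 0 was NOT the min. New min = min(-16, 7). No rescan of other elements needed.
Needs rescan: no

Answer: no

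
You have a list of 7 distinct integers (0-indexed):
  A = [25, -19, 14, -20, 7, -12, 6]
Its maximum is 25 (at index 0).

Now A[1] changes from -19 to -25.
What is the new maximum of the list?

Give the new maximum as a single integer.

Old max = 25 (at index 0)
Change: A[1] -19 -> -25
Changed element was NOT the old max.
  New max = max(old_max, new_val) = max(25, -25) = 25

Answer: 25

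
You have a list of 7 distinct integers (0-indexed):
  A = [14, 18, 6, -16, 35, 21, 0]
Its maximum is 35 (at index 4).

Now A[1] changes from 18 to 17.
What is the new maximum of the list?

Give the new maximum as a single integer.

Old max = 35 (at index 4)
Change: A[1] 18 -> 17
Changed element was NOT the old max.
  New max = max(old_max, new_val) = max(35, 17) = 35

Answer: 35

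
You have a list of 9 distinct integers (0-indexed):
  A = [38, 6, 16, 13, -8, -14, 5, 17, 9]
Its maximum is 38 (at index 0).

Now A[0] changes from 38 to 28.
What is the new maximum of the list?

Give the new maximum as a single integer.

Old max = 38 (at index 0)
Change: A[0] 38 -> 28
Changed element WAS the max -> may need rescan.
  Max of remaining elements: 17
  New max = max(28, 17) = 28

Answer: 28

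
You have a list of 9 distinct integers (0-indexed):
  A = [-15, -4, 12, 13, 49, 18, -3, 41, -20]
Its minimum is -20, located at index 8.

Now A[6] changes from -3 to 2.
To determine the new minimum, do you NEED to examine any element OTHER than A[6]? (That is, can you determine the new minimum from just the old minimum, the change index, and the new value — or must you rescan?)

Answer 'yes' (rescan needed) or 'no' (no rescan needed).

Answer: no

Derivation:
Old min = -20 at index 8
Change at index 6: -3 -> 2
Index 6 was NOT the min. New min = min(-20, 2). No rescan of other elements needed.
Needs rescan: no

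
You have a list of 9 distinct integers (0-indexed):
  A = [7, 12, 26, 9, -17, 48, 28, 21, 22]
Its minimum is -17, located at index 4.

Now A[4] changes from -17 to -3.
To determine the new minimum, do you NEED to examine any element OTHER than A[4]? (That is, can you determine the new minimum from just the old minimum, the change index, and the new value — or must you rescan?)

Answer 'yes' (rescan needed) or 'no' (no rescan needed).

Answer: yes

Derivation:
Old min = -17 at index 4
Change at index 4: -17 -> -3
Index 4 WAS the min and new value -3 > old min -17. Must rescan other elements to find the new min.
Needs rescan: yes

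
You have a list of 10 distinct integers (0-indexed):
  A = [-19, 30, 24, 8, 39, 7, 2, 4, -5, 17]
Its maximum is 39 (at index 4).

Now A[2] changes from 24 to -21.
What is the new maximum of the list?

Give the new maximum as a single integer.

Old max = 39 (at index 4)
Change: A[2] 24 -> -21
Changed element was NOT the old max.
  New max = max(old_max, new_val) = max(39, -21) = 39

Answer: 39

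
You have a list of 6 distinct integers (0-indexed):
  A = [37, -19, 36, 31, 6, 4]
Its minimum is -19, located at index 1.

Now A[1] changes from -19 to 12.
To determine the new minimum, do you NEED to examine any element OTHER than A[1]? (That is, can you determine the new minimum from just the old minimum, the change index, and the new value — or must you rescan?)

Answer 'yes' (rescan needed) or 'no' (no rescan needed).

Answer: yes

Derivation:
Old min = -19 at index 1
Change at index 1: -19 -> 12
Index 1 WAS the min and new value 12 > old min -19. Must rescan other elements to find the new min.
Needs rescan: yes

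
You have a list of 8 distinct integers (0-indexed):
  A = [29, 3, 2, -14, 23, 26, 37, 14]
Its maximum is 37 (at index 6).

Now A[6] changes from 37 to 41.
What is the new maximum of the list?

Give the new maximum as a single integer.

Answer: 41

Derivation:
Old max = 37 (at index 6)
Change: A[6] 37 -> 41
Changed element WAS the max -> may need rescan.
  Max of remaining elements: 29
  New max = max(41, 29) = 41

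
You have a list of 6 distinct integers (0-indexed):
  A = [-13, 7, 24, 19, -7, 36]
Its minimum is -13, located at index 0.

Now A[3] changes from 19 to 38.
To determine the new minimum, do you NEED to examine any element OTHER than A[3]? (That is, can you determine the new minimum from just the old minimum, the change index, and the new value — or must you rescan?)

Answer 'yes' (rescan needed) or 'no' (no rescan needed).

Answer: no

Derivation:
Old min = -13 at index 0
Change at index 3: 19 -> 38
Index 3 was NOT the min. New min = min(-13, 38). No rescan of other elements needed.
Needs rescan: no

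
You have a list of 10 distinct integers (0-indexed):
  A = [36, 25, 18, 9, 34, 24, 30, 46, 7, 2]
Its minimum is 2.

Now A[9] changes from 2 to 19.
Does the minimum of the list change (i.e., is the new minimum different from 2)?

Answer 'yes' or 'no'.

Old min = 2
Change: A[9] 2 -> 19
Changed element was the min; new min must be rechecked.
New min = 7; changed? yes

Answer: yes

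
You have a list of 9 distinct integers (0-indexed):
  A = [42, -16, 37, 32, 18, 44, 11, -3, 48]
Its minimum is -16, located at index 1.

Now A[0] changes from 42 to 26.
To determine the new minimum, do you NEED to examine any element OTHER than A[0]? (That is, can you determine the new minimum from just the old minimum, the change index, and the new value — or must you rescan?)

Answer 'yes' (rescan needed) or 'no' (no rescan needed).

Old min = -16 at index 1
Change at index 0: 42 -> 26
Index 0 was NOT the min. New min = min(-16, 26). No rescan of other elements needed.
Needs rescan: no

Answer: no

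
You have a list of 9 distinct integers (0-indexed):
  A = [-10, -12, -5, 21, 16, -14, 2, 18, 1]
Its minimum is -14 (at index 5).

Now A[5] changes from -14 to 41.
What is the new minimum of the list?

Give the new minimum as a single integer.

Answer: -12

Derivation:
Old min = -14 (at index 5)
Change: A[5] -14 -> 41
Changed element WAS the min. Need to check: is 41 still <= all others?
  Min of remaining elements: -12
  New min = min(41, -12) = -12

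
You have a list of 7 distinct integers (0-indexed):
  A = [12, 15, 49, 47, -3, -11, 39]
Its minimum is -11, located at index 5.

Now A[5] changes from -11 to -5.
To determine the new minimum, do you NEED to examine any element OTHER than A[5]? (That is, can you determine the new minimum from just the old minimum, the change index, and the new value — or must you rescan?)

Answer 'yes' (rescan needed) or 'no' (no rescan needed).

Old min = -11 at index 5
Change at index 5: -11 -> -5
Index 5 WAS the min and new value -5 > old min -11. Must rescan other elements to find the new min.
Needs rescan: yes

Answer: yes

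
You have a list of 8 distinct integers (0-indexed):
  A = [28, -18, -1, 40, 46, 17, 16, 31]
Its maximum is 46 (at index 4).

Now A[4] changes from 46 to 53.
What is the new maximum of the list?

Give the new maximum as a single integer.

Old max = 46 (at index 4)
Change: A[4] 46 -> 53
Changed element WAS the max -> may need rescan.
  Max of remaining elements: 40
  New max = max(53, 40) = 53

Answer: 53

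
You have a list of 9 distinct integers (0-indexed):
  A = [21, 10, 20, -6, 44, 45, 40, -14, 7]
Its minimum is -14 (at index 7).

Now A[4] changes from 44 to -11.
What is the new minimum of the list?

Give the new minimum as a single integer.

Answer: -14

Derivation:
Old min = -14 (at index 7)
Change: A[4] 44 -> -11
Changed element was NOT the old min.
  New min = min(old_min, new_val) = min(-14, -11) = -14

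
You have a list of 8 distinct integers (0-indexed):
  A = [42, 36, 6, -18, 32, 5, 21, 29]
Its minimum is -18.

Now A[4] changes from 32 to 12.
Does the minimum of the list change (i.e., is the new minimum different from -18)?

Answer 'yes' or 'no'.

Answer: no

Derivation:
Old min = -18
Change: A[4] 32 -> 12
Changed element was NOT the min; min changes only if 12 < -18.
New min = -18; changed? no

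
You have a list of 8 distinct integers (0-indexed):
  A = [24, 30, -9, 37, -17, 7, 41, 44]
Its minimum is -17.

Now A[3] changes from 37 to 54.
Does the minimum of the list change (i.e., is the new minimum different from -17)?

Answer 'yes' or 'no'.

Old min = -17
Change: A[3] 37 -> 54
Changed element was NOT the min; min changes only if 54 < -17.
New min = -17; changed? no

Answer: no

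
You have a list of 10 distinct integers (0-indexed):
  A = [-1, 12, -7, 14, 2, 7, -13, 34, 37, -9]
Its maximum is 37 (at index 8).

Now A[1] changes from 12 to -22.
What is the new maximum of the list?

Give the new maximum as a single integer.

Old max = 37 (at index 8)
Change: A[1] 12 -> -22
Changed element was NOT the old max.
  New max = max(old_max, new_val) = max(37, -22) = 37

Answer: 37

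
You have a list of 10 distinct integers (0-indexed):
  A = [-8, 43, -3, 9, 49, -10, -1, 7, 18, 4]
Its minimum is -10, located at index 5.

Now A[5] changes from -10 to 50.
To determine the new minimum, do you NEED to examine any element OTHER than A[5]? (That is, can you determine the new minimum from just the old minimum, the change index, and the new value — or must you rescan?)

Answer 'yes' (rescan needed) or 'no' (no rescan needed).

Old min = -10 at index 5
Change at index 5: -10 -> 50
Index 5 WAS the min and new value 50 > old min -10. Must rescan other elements to find the new min.
Needs rescan: yes

Answer: yes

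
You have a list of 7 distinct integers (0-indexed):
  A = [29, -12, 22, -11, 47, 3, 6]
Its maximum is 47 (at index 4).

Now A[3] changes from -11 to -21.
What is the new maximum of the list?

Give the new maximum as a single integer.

Answer: 47

Derivation:
Old max = 47 (at index 4)
Change: A[3] -11 -> -21
Changed element was NOT the old max.
  New max = max(old_max, new_val) = max(47, -21) = 47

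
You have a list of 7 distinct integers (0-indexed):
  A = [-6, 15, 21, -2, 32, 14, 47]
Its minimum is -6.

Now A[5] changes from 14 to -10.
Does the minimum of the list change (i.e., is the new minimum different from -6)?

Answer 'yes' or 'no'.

Answer: yes

Derivation:
Old min = -6
Change: A[5] 14 -> -10
Changed element was NOT the min; min changes only if -10 < -6.
New min = -10; changed? yes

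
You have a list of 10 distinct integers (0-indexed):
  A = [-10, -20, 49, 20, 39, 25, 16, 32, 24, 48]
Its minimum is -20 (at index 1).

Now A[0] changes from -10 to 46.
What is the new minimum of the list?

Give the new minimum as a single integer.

Old min = -20 (at index 1)
Change: A[0] -10 -> 46
Changed element was NOT the old min.
  New min = min(old_min, new_val) = min(-20, 46) = -20

Answer: -20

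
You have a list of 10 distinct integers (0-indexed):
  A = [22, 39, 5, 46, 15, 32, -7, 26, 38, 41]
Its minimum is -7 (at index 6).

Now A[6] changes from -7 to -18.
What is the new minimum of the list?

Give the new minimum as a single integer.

Old min = -7 (at index 6)
Change: A[6] -7 -> -18
Changed element WAS the min. Need to check: is -18 still <= all others?
  Min of remaining elements: 5
  New min = min(-18, 5) = -18

Answer: -18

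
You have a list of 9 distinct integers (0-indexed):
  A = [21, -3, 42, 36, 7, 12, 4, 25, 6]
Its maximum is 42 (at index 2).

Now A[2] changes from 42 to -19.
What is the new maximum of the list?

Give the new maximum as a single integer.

Old max = 42 (at index 2)
Change: A[2] 42 -> -19
Changed element WAS the max -> may need rescan.
  Max of remaining elements: 36
  New max = max(-19, 36) = 36

Answer: 36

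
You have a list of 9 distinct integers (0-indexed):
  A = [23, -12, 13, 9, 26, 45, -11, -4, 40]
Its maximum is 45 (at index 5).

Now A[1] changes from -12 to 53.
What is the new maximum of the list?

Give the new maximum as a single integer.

Old max = 45 (at index 5)
Change: A[1] -12 -> 53
Changed element was NOT the old max.
  New max = max(old_max, new_val) = max(45, 53) = 53

Answer: 53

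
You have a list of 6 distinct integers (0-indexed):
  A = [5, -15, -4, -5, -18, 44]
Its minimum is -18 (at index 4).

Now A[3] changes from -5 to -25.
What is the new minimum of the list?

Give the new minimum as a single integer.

Old min = -18 (at index 4)
Change: A[3] -5 -> -25
Changed element was NOT the old min.
  New min = min(old_min, new_val) = min(-18, -25) = -25

Answer: -25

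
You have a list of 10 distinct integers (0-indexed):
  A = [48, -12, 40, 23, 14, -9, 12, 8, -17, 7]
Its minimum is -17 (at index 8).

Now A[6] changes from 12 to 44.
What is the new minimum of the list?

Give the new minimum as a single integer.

Old min = -17 (at index 8)
Change: A[6] 12 -> 44
Changed element was NOT the old min.
  New min = min(old_min, new_val) = min(-17, 44) = -17

Answer: -17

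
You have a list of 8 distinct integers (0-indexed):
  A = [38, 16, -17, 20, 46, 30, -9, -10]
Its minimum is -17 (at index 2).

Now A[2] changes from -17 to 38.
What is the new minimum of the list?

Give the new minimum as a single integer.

Old min = -17 (at index 2)
Change: A[2] -17 -> 38
Changed element WAS the min. Need to check: is 38 still <= all others?
  Min of remaining elements: -10
  New min = min(38, -10) = -10

Answer: -10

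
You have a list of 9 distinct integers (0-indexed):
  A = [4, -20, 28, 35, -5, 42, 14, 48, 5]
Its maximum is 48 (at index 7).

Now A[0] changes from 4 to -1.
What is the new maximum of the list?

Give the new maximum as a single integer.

Answer: 48

Derivation:
Old max = 48 (at index 7)
Change: A[0] 4 -> -1
Changed element was NOT the old max.
  New max = max(old_max, new_val) = max(48, -1) = 48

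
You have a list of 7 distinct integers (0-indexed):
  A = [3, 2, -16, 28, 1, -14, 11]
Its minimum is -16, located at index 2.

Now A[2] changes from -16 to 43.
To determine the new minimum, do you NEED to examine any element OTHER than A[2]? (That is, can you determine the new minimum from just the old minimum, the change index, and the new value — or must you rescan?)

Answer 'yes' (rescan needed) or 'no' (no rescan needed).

Old min = -16 at index 2
Change at index 2: -16 -> 43
Index 2 WAS the min and new value 43 > old min -16. Must rescan other elements to find the new min.
Needs rescan: yes

Answer: yes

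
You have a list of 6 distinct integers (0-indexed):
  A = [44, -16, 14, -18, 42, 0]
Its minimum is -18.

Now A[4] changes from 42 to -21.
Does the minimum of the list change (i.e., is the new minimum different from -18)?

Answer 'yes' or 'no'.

Answer: yes

Derivation:
Old min = -18
Change: A[4] 42 -> -21
Changed element was NOT the min; min changes only if -21 < -18.
New min = -21; changed? yes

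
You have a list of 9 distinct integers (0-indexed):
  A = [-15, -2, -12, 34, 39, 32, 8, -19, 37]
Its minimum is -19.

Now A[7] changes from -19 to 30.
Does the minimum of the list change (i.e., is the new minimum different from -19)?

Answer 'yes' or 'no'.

Old min = -19
Change: A[7] -19 -> 30
Changed element was the min; new min must be rechecked.
New min = -15; changed? yes

Answer: yes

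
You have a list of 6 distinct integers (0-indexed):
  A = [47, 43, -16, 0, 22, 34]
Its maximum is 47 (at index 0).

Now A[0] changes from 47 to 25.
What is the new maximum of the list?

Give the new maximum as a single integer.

Old max = 47 (at index 0)
Change: A[0] 47 -> 25
Changed element WAS the max -> may need rescan.
  Max of remaining elements: 43
  New max = max(25, 43) = 43

Answer: 43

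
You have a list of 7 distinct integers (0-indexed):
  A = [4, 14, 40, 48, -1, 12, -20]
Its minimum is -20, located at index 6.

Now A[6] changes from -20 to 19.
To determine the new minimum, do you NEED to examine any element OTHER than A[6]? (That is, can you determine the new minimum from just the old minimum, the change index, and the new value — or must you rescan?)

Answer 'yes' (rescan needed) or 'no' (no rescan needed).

Answer: yes

Derivation:
Old min = -20 at index 6
Change at index 6: -20 -> 19
Index 6 WAS the min and new value 19 > old min -20. Must rescan other elements to find the new min.
Needs rescan: yes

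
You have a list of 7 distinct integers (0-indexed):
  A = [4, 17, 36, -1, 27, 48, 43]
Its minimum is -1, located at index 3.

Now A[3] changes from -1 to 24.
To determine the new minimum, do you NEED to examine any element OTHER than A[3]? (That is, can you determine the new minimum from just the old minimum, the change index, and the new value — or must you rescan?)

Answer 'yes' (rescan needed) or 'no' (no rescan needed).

Answer: yes

Derivation:
Old min = -1 at index 3
Change at index 3: -1 -> 24
Index 3 WAS the min and new value 24 > old min -1. Must rescan other elements to find the new min.
Needs rescan: yes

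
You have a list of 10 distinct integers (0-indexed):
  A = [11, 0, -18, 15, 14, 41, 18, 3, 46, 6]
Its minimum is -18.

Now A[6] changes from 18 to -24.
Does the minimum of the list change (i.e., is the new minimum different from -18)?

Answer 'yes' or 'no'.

Old min = -18
Change: A[6] 18 -> -24
Changed element was NOT the min; min changes only if -24 < -18.
New min = -24; changed? yes

Answer: yes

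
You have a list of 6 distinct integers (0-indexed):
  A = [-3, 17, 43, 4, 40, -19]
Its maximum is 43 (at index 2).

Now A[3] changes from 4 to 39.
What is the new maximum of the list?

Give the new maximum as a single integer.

Answer: 43

Derivation:
Old max = 43 (at index 2)
Change: A[3] 4 -> 39
Changed element was NOT the old max.
  New max = max(old_max, new_val) = max(43, 39) = 43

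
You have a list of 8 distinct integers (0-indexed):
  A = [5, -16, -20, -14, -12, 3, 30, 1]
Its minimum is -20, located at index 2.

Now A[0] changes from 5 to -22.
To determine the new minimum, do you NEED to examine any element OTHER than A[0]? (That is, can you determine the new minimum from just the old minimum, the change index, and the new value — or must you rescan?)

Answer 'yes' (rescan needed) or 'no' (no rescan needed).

Answer: no

Derivation:
Old min = -20 at index 2
Change at index 0: 5 -> -22
Index 0 was NOT the min. New min = min(-20, -22). No rescan of other elements needed.
Needs rescan: no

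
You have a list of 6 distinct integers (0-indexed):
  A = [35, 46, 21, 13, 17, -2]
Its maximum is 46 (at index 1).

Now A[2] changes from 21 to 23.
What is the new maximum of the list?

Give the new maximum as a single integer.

Answer: 46

Derivation:
Old max = 46 (at index 1)
Change: A[2] 21 -> 23
Changed element was NOT the old max.
  New max = max(old_max, new_val) = max(46, 23) = 46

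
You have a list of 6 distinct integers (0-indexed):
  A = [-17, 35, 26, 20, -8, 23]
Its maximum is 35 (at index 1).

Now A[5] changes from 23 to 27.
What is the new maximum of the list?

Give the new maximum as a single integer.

Old max = 35 (at index 1)
Change: A[5] 23 -> 27
Changed element was NOT the old max.
  New max = max(old_max, new_val) = max(35, 27) = 35

Answer: 35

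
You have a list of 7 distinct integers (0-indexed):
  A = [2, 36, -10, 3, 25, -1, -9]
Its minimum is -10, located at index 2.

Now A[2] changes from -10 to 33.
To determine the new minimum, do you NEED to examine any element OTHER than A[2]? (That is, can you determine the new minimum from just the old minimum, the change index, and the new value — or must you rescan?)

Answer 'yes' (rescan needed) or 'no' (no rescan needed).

Old min = -10 at index 2
Change at index 2: -10 -> 33
Index 2 WAS the min and new value 33 > old min -10. Must rescan other elements to find the new min.
Needs rescan: yes

Answer: yes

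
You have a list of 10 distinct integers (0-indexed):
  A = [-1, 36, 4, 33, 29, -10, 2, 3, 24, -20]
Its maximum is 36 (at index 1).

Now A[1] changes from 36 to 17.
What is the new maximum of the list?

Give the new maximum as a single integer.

Old max = 36 (at index 1)
Change: A[1] 36 -> 17
Changed element WAS the max -> may need rescan.
  Max of remaining elements: 33
  New max = max(17, 33) = 33

Answer: 33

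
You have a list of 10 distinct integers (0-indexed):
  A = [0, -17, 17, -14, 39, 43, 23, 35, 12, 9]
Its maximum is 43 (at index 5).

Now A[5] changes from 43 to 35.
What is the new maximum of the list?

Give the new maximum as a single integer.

Answer: 39

Derivation:
Old max = 43 (at index 5)
Change: A[5] 43 -> 35
Changed element WAS the max -> may need rescan.
  Max of remaining elements: 39
  New max = max(35, 39) = 39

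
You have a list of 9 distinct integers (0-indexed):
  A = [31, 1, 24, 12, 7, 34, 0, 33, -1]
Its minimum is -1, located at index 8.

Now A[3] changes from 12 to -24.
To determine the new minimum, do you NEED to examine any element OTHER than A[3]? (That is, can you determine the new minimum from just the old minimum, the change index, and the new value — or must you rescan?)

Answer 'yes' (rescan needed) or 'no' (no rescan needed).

Answer: no

Derivation:
Old min = -1 at index 8
Change at index 3: 12 -> -24
Index 3 was NOT the min. New min = min(-1, -24). No rescan of other elements needed.
Needs rescan: no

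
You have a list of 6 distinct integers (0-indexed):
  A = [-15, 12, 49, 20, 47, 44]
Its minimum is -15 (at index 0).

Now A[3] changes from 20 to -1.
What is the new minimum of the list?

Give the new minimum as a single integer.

Answer: -15

Derivation:
Old min = -15 (at index 0)
Change: A[3] 20 -> -1
Changed element was NOT the old min.
  New min = min(old_min, new_val) = min(-15, -1) = -15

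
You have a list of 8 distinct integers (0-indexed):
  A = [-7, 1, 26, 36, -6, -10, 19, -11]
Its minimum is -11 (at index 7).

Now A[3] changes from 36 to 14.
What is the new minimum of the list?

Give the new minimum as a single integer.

Answer: -11

Derivation:
Old min = -11 (at index 7)
Change: A[3] 36 -> 14
Changed element was NOT the old min.
  New min = min(old_min, new_val) = min(-11, 14) = -11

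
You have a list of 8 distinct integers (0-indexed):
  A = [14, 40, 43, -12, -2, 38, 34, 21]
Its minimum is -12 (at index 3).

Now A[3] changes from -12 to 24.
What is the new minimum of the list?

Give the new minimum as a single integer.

Answer: -2

Derivation:
Old min = -12 (at index 3)
Change: A[3] -12 -> 24
Changed element WAS the min. Need to check: is 24 still <= all others?
  Min of remaining elements: -2
  New min = min(24, -2) = -2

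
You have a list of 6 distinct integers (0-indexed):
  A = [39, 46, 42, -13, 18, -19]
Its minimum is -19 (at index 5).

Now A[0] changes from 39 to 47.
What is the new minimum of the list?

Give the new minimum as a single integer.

Answer: -19

Derivation:
Old min = -19 (at index 5)
Change: A[0] 39 -> 47
Changed element was NOT the old min.
  New min = min(old_min, new_val) = min(-19, 47) = -19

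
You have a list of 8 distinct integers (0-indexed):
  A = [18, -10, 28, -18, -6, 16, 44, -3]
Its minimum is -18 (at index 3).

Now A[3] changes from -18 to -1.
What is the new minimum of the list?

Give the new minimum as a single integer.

Answer: -10

Derivation:
Old min = -18 (at index 3)
Change: A[3] -18 -> -1
Changed element WAS the min. Need to check: is -1 still <= all others?
  Min of remaining elements: -10
  New min = min(-1, -10) = -10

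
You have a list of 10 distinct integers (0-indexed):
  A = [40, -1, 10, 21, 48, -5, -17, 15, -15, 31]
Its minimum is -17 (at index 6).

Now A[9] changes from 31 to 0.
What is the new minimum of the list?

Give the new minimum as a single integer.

Old min = -17 (at index 6)
Change: A[9] 31 -> 0
Changed element was NOT the old min.
  New min = min(old_min, new_val) = min(-17, 0) = -17

Answer: -17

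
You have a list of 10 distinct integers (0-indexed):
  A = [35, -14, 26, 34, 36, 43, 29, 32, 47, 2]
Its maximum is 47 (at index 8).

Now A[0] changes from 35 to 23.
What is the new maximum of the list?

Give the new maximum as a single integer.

Answer: 47

Derivation:
Old max = 47 (at index 8)
Change: A[0] 35 -> 23
Changed element was NOT the old max.
  New max = max(old_max, new_val) = max(47, 23) = 47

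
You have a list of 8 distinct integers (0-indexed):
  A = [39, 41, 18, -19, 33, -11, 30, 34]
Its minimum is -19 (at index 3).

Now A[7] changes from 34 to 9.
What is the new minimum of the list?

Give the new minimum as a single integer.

Old min = -19 (at index 3)
Change: A[7] 34 -> 9
Changed element was NOT the old min.
  New min = min(old_min, new_val) = min(-19, 9) = -19

Answer: -19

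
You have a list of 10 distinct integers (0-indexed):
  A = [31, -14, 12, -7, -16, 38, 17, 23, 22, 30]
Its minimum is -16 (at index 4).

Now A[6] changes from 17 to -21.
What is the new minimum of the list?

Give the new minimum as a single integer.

Answer: -21

Derivation:
Old min = -16 (at index 4)
Change: A[6] 17 -> -21
Changed element was NOT the old min.
  New min = min(old_min, new_val) = min(-16, -21) = -21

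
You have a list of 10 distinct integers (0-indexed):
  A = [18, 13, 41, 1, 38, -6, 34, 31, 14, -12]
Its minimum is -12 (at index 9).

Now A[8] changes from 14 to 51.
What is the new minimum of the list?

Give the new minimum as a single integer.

Old min = -12 (at index 9)
Change: A[8] 14 -> 51
Changed element was NOT the old min.
  New min = min(old_min, new_val) = min(-12, 51) = -12

Answer: -12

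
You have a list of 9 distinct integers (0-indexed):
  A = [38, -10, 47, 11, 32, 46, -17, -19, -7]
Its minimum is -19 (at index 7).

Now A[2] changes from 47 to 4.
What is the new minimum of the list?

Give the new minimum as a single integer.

Old min = -19 (at index 7)
Change: A[2] 47 -> 4
Changed element was NOT the old min.
  New min = min(old_min, new_val) = min(-19, 4) = -19

Answer: -19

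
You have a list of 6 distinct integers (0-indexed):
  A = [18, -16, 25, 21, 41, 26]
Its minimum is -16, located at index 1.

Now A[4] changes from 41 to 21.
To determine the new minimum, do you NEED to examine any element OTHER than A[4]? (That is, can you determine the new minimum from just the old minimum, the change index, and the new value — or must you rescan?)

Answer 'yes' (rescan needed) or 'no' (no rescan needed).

Old min = -16 at index 1
Change at index 4: 41 -> 21
Index 4 was NOT the min. New min = min(-16, 21). No rescan of other elements needed.
Needs rescan: no

Answer: no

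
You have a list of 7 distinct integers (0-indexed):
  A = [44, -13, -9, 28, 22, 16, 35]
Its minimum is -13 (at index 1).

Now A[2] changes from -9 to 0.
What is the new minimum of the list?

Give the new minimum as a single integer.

Answer: -13

Derivation:
Old min = -13 (at index 1)
Change: A[2] -9 -> 0
Changed element was NOT the old min.
  New min = min(old_min, new_val) = min(-13, 0) = -13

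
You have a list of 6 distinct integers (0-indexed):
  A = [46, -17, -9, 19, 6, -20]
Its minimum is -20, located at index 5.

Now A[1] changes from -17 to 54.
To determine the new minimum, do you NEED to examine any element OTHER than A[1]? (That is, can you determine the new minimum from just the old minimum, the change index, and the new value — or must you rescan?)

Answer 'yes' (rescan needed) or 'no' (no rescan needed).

Answer: no

Derivation:
Old min = -20 at index 5
Change at index 1: -17 -> 54
Index 1 was NOT the min. New min = min(-20, 54). No rescan of other elements needed.
Needs rescan: no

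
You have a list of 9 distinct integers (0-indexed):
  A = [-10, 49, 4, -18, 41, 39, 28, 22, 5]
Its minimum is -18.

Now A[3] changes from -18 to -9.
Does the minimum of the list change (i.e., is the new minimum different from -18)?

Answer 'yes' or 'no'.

Answer: yes

Derivation:
Old min = -18
Change: A[3] -18 -> -9
Changed element was the min; new min must be rechecked.
New min = -10; changed? yes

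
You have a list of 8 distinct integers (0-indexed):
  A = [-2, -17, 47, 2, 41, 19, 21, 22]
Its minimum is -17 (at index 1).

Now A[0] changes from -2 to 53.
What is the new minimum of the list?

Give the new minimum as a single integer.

Answer: -17

Derivation:
Old min = -17 (at index 1)
Change: A[0] -2 -> 53
Changed element was NOT the old min.
  New min = min(old_min, new_val) = min(-17, 53) = -17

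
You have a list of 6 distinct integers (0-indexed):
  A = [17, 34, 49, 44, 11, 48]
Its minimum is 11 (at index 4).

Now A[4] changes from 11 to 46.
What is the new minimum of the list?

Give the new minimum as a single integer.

Old min = 11 (at index 4)
Change: A[4] 11 -> 46
Changed element WAS the min. Need to check: is 46 still <= all others?
  Min of remaining elements: 17
  New min = min(46, 17) = 17

Answer: 17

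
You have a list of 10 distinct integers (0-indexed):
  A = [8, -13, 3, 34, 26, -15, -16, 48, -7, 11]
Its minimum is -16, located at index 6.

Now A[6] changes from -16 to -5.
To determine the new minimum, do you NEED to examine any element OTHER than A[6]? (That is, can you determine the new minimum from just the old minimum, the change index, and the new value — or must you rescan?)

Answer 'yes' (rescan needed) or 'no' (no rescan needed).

Old min = -16 at index 6
Change at index 6: -16 -> -5
Index 6 WAS the min and new value -5 > old min -16. Must rescan other elements to find the new min.
Needs rescan: yes

Answer: yes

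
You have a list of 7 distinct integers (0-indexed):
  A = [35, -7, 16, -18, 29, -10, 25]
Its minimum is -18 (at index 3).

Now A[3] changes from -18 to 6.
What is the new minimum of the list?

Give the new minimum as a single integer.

Old min = -18 (at index 3)
Change: A[3] -18 -> 6
Changed element WAS the min. Need to check: is 6 still <= all others?
  Min of remaining elements: -10
  New min = min(6, -10) = -10

Answer: -10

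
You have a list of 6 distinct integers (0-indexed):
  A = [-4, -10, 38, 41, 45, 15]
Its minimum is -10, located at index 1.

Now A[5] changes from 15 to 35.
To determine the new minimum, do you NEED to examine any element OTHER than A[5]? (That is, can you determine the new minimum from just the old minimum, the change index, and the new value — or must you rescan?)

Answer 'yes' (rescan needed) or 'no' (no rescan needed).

Old min = -10 at index 1
Change at index 5: 15 -> 35
Index 5 was NOT the min. New min = min(-10, 35). No rescan of other elements needed.
Needs rescan: no

Answer: no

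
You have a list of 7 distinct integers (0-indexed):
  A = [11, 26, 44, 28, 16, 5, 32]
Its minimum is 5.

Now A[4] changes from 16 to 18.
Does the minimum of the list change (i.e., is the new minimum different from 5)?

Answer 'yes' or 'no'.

Answer: no

Derivation:
Old min = 5
Change: A[4] 16 -> 18
Changed element was NOT the min; min changes only if 18 < 5.
New min = 5; changed? no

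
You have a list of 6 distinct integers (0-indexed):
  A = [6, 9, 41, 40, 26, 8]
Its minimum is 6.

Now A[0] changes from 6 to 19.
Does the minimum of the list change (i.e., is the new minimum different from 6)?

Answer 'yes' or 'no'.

Old min = 6
Change: A[0] 6 -> 19
Changed element was the min; new min must be rechecked.
New min = 8; changed? yes

Answer: yes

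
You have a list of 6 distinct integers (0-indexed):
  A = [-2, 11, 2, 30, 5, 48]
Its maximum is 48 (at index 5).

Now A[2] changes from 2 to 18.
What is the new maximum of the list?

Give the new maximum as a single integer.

Answer: 48

Derivation:
Old max = 48 (at index 5)
Change: A[2] 2 -> 18
Changed element was NOT the old max.
  New max = max(old_max, new_val) = max(48, 18) = 48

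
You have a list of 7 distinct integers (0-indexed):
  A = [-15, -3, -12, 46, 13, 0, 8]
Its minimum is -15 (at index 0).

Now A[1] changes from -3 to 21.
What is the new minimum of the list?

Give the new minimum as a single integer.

Old min = -15 (at index 0)
Change: A[1] -3 -> 21
Changed element was NOT the old min.
  New min = min(old_min, new_val) = min(-15, 21) = -15

Answer: -15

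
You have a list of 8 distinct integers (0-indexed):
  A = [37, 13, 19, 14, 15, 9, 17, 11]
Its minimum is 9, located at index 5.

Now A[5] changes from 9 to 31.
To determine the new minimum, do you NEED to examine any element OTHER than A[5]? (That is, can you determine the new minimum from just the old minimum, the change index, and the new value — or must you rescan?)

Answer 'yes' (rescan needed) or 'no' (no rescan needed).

Answer: yes

Derivation:
Old min = 9 at index 5
Change at index 5: 9 -> 31
Index 5 WAS the min and new value 31 > old min 9. Must rescan other elements to find the new min.
Needs rescan: yes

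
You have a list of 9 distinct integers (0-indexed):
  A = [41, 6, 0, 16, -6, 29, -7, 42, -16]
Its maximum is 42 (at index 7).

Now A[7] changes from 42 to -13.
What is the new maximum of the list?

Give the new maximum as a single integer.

Old max = 42 (at index 7)
Change: A[7] 42 -> -13
Changed element WAS the max -> may need rescan.
  Max of remaining elements: 41
  New max = max(-13, 41) = 41

Answer: 41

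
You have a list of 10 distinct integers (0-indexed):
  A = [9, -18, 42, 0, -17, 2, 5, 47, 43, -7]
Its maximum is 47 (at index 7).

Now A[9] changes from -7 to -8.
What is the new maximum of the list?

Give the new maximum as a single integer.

Answer: 47

Derivation:
Old max = 47 (at index 7)
Change: A[9] -7 -> -8
Changed element was NOT the old max.
  New max = max(old_max, new_val) = max(47, -8) = 47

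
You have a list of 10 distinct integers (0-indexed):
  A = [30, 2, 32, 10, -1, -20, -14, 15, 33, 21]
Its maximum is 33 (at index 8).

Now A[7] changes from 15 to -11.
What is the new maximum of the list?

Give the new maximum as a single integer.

Answer: 33

Derivation:
Old max = 33 (at index 8)
Change: A[7] 15 -> -11
Changed element was NOT the old max.
  New max = max(old_max, new_val) = max(33, -11) = 33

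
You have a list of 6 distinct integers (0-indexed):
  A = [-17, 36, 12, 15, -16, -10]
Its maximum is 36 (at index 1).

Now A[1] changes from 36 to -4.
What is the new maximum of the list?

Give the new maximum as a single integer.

Old max = 36 (at index 1)
Change: A[1] 36 -> -4
Changed element WAS the max -> may need rescan.
  Max of remaining elements: 15
  New max = max(-4, 15) = 15

Answer: 15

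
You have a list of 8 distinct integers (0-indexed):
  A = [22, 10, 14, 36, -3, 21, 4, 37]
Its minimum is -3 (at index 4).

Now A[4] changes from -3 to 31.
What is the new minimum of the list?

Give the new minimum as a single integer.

Answer: 4

Derivation:
Old min = -3 (at index 4)
Change: A[4] -3 -> 31
Changed element WAS the min. Need to check: is 31 still <= all others?
  Min of remaining elements: 4
  New min = min(31, 4) = 4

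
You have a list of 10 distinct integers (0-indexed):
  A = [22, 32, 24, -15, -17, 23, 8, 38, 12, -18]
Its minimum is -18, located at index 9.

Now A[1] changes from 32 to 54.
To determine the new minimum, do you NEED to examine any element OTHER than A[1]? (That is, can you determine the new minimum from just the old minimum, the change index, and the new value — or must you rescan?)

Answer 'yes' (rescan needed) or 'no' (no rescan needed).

Answer: no

Derivation:
Old min = -18 at index 9
Change at index 1: 32 -> 54
Index 1 was NOT the min. New min = min(-18, 54). No rescan of other elements needed.
Needs rescan: no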